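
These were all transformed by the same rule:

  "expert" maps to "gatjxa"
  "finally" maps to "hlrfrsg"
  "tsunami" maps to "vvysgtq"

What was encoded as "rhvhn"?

perch

In expert: e→g is +2, x→a is +3, p→t is +4, e→j is +5 — the shift increases by 1 each position. Letter i (0-indexed) is shifted by i+2, so successive shifts are 2, 3, 4, ….
Reversing it on rhvhn: r−2=p, h−3=e, v−4=r, h−5=c, n−6=h.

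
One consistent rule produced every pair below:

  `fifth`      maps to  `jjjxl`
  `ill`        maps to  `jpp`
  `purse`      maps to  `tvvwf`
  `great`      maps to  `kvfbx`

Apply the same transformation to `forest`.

jpvfwx

The shift depends on letter class: consonant f→j is +4, but vowel i→j is +1. Two shifts are in play — +1 for a/e/i/o/u, +4 for every other letter.
On forest: f(cons)+4=j, o(vowel)+1=p, r(cons)+4=v, e(vowel)+1=f, s(cons)+4=w, t(cons)+4=x.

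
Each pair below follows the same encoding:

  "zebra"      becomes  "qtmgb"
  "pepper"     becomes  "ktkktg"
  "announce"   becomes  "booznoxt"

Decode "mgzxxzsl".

broccoli

z(25)→q(16) and e(4)→t(19) fit y≡11x+1 (mod 26); the inverse of 11 mod 26 is 19. Treating letters as 0–25, the rule is x ↦ 11x + 1 (mod 26).
Undoing it on mgzxxzsl: m(12)→19·(12−1)≡1=b; g(6)→19·(6−1)≡17=r; z(25)→19·(25−1)≡14=o; x(23)→19·(23−1)≡2=c; x(23)→19·(23−1)≡2=c; z(25)→19·(25−1)≡14=o; s(18)→19·(18−1)≡11=l; l(11)→19·(11−1)≡8=i (all mod 26).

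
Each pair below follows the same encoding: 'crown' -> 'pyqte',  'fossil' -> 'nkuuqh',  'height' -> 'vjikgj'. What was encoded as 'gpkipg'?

The word is reversed, then every letter is shifted forward by 2.
Undoing it on gpkipg: shift back: g−2=e, p−2=n, k−2=i, i−2=g, p−2=n, g−2=e → enigne; then reverse → engine.

engine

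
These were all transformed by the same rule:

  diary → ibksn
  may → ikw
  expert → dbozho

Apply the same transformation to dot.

The output letters match the input read backwards, each shifted +10: diary reversed is yraid. Read the word backwards and shift each letter +10.
Applying it to dot: reverse → tod; then shift: t+10=d, o+10=y, d+10=n.

dyn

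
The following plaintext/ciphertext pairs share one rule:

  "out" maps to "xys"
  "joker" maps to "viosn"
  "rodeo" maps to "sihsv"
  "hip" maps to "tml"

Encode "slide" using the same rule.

ihmpw

The output letters match the input read backwards, each shifted +4: out reversed is tuo. Two steps: reverse the string, then apply a Caesar shift of +4.
On slide: reverse → edils; then shift: e+4=i, d+4=h, i+4=m, l+4=p, s+4=w.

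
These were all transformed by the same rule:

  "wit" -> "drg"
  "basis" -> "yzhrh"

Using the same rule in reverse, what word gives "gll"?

Each pair mirrors across the alphabet (w↔d, i↔r, t↔g): positions sum to 25. This is the alphabet-reversal cipher (Atbash): a becomes z, b becomes y, etc.
Reversing it on gll: g↔t, l↔o, l↔o.

too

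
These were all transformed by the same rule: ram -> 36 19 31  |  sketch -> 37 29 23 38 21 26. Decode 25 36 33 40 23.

The number is (letter's place in the alphabet, a=1) + 18.
Undoing it on 25 36 33 40 23: 25→(25−18)÷1=7=g, 36→(36−18)÷1=18=r, 33→(33−18)÷1=15=o, 40→(40−18)÷1=22=v, 23→(23−18)÷1=5=e.

grove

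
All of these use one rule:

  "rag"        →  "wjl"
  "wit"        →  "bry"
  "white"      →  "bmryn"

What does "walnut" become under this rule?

bjqsdy

The shift depends on letter class: consonant r→w is +5, but vowel a→j is +9. Two shifts are in play — +9 for a/e/i/o/u, +5 for every other letter.
For walnut: w(cons)+5=b, a(vowel)+9=j, l(cons)+5=q, n(cons)+5=s, u(vowel)+9=d, t(cons)+5=y.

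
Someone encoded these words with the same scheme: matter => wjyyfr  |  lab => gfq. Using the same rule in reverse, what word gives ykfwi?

The output letters match the input read backwards, each shifted +5: matter reversed is rettam. The word is reversed, then every letter is shifted forward by 5.
Undoing it on ykfwi: shift back: y−5=t, k−5=f, f−5=a, w−5=r, i−5=d → tfard; then reverse → draft.

draft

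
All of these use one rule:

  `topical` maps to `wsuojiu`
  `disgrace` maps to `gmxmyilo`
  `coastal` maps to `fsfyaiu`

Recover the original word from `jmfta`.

giant

In topical: t→w is +3, o→s is +4, p→u is +5, i→o is +6 — the shift increases by 1 each position. The shift increases by 1 at each position, starting from +3: 3, 4, 5, ….
Decoding jmfta: j−3=g, m−4=i, f−5=a, t−6=n, a−7=t.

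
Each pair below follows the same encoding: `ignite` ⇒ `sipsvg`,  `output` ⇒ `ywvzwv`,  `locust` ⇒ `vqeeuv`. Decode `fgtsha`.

verify

Shifts by position in ignite: pos 0: i→s (+10), pos 1: g→i (+2), pos 2: n→p (+2), pos 3: i→s (+10), pos 4: t→v (+2), pos 5: e→g (+2) — repeating every 3. It's a Vigenère-style cipher with numeric key [10,2,2]: position i shifts by key[i mod 3].
Undoing it on fgtsha: f−10=v, g−2=e, t−2=r, s−10=i, h−2=f, a−2=y.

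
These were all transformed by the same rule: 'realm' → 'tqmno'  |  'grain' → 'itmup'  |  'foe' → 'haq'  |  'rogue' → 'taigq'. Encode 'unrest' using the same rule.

The shift depends on letter class: consonant r→t is +2, but vowel e→q is +12. The rule splits by letter class: vowels +12, consonants +2.
Applying it to unrest: u(vowel)+12=g, n(cons)+2=p, r(cons)+2=t, e(vowel)+12=q, s(cons)+2=u, t(cons)+2=v.

gptquv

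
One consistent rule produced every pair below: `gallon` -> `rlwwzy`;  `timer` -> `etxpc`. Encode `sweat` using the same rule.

Compare letters: g→r is +11, a→l is +11, l→w is +11 — a constant shift. It's a constant shift of +11 (ROT11).
Applying it to sweat: s+11=d, w+11=h, e+11=p, a+11=l, t+11=e.

dhple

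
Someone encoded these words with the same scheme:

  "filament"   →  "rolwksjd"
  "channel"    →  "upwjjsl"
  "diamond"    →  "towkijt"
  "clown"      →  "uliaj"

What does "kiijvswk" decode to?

moonbeam

This is an affine cipher: with a=0,…,z=25, each position x becomes (25x+22) mod 26.
Decoding kiijvswk: k(10)→25·(10−22)≡12=m; i(8)→25·(8−22)≡14=o; i(8)→25·(8−22)≡14=o; j(9)→25·(9−22)≡13=n; v(21)→25·(21−22)≡1=b; s(18)→25·(18−22)≡4=e; w(22)→25·(22−22)≡0=a; k(10)→25·(10−22)≡12=m (all mod 26).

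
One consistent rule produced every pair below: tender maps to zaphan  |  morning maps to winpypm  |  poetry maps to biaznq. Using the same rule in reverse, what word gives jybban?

t(19)→z(25) and e(4)→a(0) fit y≡19x+2 (mod 26); the inverse of 19 mod 26 is 11. Treating letters as 0–25, the rule is x ↦ 19x + 2 (mod 26).
Undoing it on jybban: j(9)→11·(9−2)≡25=z; y(24)→11·(24−2)≡8=i; b(1)→11·(1−2)≡15=p; b(1)→11·(1−2)≡15=p; a(0)→11·(0−2)≡4=e; n(13)→11·(13−2)≡17=r (all mod 26).

zipper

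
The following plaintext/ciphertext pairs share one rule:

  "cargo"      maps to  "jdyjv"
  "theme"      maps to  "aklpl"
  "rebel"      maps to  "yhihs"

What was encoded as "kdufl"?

Shifts by position in cargo: pos 0: c→j (+7), pos 1: a→d (+3), pos 2: r→y (+7), pos 3: g→j (+3) — repeating every 2. It's a Vigenère-style cipher with numeric key [7,3]: position i shifts by key[i mod 2].
Reversing it on kdufl: k−7=d, d−3=a, u−7=n, f−3=c, l−7=e.

dance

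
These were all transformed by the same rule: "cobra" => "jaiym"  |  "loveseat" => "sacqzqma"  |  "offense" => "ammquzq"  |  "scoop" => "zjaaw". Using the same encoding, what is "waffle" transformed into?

dmmmsq

The rule splits by letter class: vowels +12, consonants +7.
For waffle: w(cons)+7=d, a(vowel)+12=m, f(cons)+7=m, f(cons)+7=m, l(cons)+7=s, e(vowel)+12=q.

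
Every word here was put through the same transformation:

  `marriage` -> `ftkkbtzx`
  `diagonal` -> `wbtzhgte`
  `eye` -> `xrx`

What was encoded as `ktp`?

raw

Compare letters: m→f is +19, a→t is +19, r→k is +19 — a constant shift. It's a constant shift of +19 (ROT19).
Decoding ktp: k−19=r, t−19=a, p−19=w.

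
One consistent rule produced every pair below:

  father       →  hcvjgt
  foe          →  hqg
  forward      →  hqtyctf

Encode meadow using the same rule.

ogcfqy

Every letter moves 2 places later in the alphabet, wrapping around z→a.
For meadow: m+2=o, e+2=g, a+2=c, d+2=f, o+2=q, w+2=y.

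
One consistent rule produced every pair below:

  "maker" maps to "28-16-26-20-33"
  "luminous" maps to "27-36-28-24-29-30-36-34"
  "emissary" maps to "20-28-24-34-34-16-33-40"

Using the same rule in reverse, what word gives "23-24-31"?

Each letter is replaced by its alphabet position (a=1..z=26) + 15.
Reversing it on 23-24-31: 23→(23−15)÷1=8=h, 24→(24−15)÷1=9=i, 31→(31−15)÷1=16=p.

hip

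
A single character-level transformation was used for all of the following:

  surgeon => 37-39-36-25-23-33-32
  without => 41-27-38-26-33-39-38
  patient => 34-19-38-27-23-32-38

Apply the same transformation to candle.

21-19-32-22-30-23

s is letter #19 and maps to 37: an offset of 18. Letters become their 1-based position plus 18 (so a→19, b→20, …).
Applying it to candle: c=3→21, a=1→19, n=14→32, d=4→22, l=12→30, e=5→23.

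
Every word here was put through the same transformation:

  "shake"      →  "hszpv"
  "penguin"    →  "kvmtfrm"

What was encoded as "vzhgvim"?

eastern

Letters are reflected about the middle of the alphabet (position → 25−position): Atbash.
Undoing it on vzhgvim: v↔e, z↔a, h↔s, g↔t, v↔e, i↔r, m↔n.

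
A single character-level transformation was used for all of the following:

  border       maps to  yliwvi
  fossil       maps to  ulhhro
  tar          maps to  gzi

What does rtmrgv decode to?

ignite

Each pair mirrors across the alphabet (b↔y, o↔l, r↔i): positions sum to 25. Letters are reflected about the middle of the alphabet (position → 25−position): Atbash.
Decoding rtmrgv: r↔i, t↔g, m↔n, r↔i, g↔t, v↔e.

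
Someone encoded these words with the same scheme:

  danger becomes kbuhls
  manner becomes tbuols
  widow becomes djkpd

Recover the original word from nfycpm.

gerbil

Shifts by position in danger: pos 0: d→k (+7), pos 1: a→b (+1), pos 2: n→u (+7), pos 3: g→h (+1) — repeating every 2. The shifts repeat in a cycle of length 2: positions 0,1,… shift by +7, +1, then the pattern repeats.
Reversing it on nfycpm: n−7=g, f−1=e, y−7=r, c−1=b, p−7=i, m−1=l.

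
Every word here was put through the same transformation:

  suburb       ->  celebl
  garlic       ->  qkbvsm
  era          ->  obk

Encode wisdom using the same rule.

Compare letters: s→c is +10, u→e is +10, b→l is +10 — a constant shift. Every letter moves 10 places later in the alphabet, wrapping around z→a.
For wisdom: w+10=g, i+10=s, s+10=c, d+10=n, o+10=y, m+10=w.

gscnyw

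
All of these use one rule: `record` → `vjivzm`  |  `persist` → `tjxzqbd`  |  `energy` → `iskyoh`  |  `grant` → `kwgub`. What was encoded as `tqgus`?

plank

In record: r→v is +4, e→j is +5, c→i is +6, o→v is +7 — the shift increases by 1 each position. The shift increases by 1 at each position, starting from +4: 4, 5, 6, ….
Reversing it on tqgus: t−4=p, q−5=l, g−6=a, u−7=n, s−8=k.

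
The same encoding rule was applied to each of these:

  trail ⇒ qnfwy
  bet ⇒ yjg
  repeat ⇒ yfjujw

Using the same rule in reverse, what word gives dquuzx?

supply

The output letters match the input read backwards, each shifted +5: trail reversed is liart. Read the word backwards and shift each letter +5.
Undoing it on dquuzx: shift back: d−5=y, q−5=l, u−5=p, u−5=p, z−5=u, x−5=s → ylppus; then reverse → supply.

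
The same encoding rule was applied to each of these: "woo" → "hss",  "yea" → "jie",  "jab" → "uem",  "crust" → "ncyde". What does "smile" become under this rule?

The shift depends on letter class: consonant w→h is +11, but vowel o→s is +4. Two shifts are in play — +4 for a/e/i/o/u, +11 for every other letter.
On smile: s(cons)+11=d, m(cons)+11=x, i(vowel)+4=m, l(cons)+11=w, e(vowel)+4=i.

dxmwi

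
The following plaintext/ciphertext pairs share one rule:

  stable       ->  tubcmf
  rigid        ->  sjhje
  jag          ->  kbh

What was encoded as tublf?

Compare letters: s→t is +1, t→u is +1, a→b is +1 — a constant shift. This is a Caesar cipher with shift 1.
Decoding tublf: t−1=s, u−1=t, b−1=a, l−1=k, f−1=e.

stake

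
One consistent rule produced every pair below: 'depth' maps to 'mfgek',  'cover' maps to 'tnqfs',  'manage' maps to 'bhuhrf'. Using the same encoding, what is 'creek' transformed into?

tsffp

d(3)→m(12) and e(4)→f(5) fit y≡19x+7 (mod 26); the inverse of 19 mod 26 is 11. This is an affine cipher: with a=0,…,z=25, each position x becomes (19x+7) mod 26.
On creek: c(2)→19·2+7≡19=t; r(17)→19·17+7≡18=s; e(4)→19·4+7≡5=f; e(4)→19·4+7≡5=f; k(10)→19·10+7≡15=p (all mod 26).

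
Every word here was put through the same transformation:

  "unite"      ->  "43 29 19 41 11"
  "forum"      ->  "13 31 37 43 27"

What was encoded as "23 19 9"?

kid

u(#21)→43 and n(#14)→29: differences scale by 2, so n = 2·pos + 1. The formula is n = 2×(alphabet index, a=1) + 1.
Reversing it on 23 19 9: 23→(23−1)÷2=11=k, 19→(19−1)÷2=9=i, 9→(9−1)÷2=4=d.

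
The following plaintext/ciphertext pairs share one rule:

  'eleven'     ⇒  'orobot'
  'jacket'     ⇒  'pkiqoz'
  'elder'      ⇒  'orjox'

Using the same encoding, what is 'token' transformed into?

zyqot

The shift depends on letter class: consonant l→r is +6, but vowel e→o is +10. Vowels shift forward by 10 and consonants shift forward by 6.
On token: t(cons)+6=z, o(vowel)+10=y, k(cons)+6=q, e(vowel)+10=o, n(cons)+6=t.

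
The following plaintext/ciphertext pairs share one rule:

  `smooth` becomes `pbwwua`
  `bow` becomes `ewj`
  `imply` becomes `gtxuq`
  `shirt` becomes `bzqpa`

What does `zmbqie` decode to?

waiter

The output letters match the input read backwards, each shifted +8: smooth reversed is htooms. The word is reversed, then every letter is shifted forward by 8.
Undoing it on zmbqie: shift back: z−8=r, m−8=e, b−8=t, q−8=i, i−8=a, e−8=w → retiaw; then reverse → waiter.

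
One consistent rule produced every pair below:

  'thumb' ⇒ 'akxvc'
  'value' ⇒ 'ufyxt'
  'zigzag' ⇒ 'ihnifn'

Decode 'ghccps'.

ribbon

t(19)→a(0) and h(7)→k(10) fit y≡23x+5 (mod 26); the inverse of 23 mod 26 is 17. Each letter's alphabet position (a=0..z=25) is mapped through 23·x+5 mod 26 — an affine cipher.
Decoding ghccps: g(6)→17·(6−5)≡17=r; h(7)→17·(7−5)≡8=i; c(2)→17·(2−5)≡1=b; c(2)→17·(2−5)≡1=b; p(15)→17·(15−5)≡14=o; s(18)→17·(18−5)≡13=n (all mod 26).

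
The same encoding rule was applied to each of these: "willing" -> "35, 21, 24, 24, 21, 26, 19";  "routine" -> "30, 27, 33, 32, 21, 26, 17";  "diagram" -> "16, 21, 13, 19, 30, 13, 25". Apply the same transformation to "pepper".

w is letter #23 and maps to 35: an offset of 12. The number is (letter's place in the alphabet, a=1) + 12.
For pepper: p=16→28, e=5→17, p=16→28, p=16→28, e=5→17, r=18→30.

28, 17, 28, 28, 17, 30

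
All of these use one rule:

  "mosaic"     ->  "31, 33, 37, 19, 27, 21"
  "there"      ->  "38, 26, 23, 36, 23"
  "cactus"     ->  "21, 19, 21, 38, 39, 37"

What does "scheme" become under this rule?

37, 21, 26, 23, 31, 23

Each letter is replaced by its alphabet position (a=1..z=26) + 18.
Applying it to scheme: s=19→37, c=3→21, h=8→26, e=5→23, m=13→31, e=5→23.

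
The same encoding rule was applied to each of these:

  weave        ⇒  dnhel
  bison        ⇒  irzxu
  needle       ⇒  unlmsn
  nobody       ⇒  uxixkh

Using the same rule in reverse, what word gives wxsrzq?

polish

Shifts by position in weave: pos 0: w→d (+7), pos 1: e→n (+9), pos 2: a→h (+7), pos 3: v→e (+9) — repeating every 2. A repeating key of period 2 is used — shifts +7, +9 over and over.
Decoding wxsrzq: w−7=p, x−9=o, s−7=l, r−9=i, z−7=s, q−9=h.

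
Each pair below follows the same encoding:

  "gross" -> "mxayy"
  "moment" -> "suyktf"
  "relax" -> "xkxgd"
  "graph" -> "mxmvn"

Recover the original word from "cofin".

witch

The shifts repeat in a cycle of length 3: positions 0,1,… shift by +6, +6, +12, then the pattern repeats.
Decoding cofin: c−6=w, o−6=i, f−12=t, i−6=c, n−6=h.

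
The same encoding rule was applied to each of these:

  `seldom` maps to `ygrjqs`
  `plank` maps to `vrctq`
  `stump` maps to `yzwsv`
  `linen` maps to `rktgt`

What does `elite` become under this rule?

The shift depends on letter class: consonant s→y is +6, but vowel e→g is +2. The rule splits by letter class: vowels +2, consonants +6.
For elite: e(vowel)+2=g, l(cons)+6=r, i(vowel)+2=k, t(cons)+6=z, e(vowel)+2=g.

grkzg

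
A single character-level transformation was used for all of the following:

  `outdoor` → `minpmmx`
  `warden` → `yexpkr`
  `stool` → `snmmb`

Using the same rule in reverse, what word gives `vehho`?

Each letter's alphabet position (a=0..z=25) is mapped through 21·x+4 mod 26 — an affine cipher.
Reversing it on vehho: v(21)→5·(21−4)≡7=h; e(4)→5·(4−4)≡0=a; h(7)→5·(7−4)≡15=p; h(7)→5·(7−4)≡15=p; o(14)→5·(14−4)≡24=y (all mod 26).

happy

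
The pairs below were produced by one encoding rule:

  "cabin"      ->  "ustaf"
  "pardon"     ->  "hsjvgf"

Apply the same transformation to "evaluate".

Each letter is shifted forward by 18 in the alphabet (a Caesar shift of +18).
Applying it to evaluate: e+18=w, v+18=n, a+18=s, l+18=d, u+18=m, a+18=s, t+18=l, e+18=w.

wnsdmslw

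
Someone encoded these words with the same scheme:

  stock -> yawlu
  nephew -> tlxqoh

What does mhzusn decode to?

garlic

In stock: s→y is +6, t→a is +7, o→w is +8, c→l is +9 — the shift increases by 1 each position. The shift increases by 1 at each position, starting from +6: 6, 7, 8, ….
Undoing it on mhzusn: m−6=g, h−7=a, z−8=r, u−9=l, s−10=i, n−11=c.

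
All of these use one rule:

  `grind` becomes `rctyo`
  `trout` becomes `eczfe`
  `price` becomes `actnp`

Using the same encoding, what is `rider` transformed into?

ctopc

Compare letters: g→r is +11, r→c is +11, i→t is +11 — a constant shift. It's a constant shift of +11 (ROT11).
For rider: r+11=c, i+11=t, d+11=o, e+11=p, r+11=c.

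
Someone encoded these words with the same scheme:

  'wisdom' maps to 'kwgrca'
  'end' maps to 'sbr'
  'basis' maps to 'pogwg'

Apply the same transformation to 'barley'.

pofzsm

Compare letters: w→k is +14, i→w is +14, s→g is +14 — a constant shift. This is a Caesar cipher with shift 14.
On barley: b+14=p, a+14=o, r+14=f, l+14=z, e+14=s, y+14=m.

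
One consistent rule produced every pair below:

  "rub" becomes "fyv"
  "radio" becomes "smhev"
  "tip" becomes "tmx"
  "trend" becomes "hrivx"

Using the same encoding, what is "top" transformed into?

tsx

The output letters match the input read backwards, each shifted +4: rub reversed is bur. The word is reversed, then every letter is shifted forward by 4.
Applying it to top: reverse → pot; then shift: p+4=t, o+4=s, t+4=x.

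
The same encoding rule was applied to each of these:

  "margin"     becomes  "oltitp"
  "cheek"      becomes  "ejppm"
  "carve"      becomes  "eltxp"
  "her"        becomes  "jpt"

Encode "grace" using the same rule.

The shift depends on letter class: consonant m→o is +2, but vowel a→l is +11. Two shifts are in play — +11 for a/e/i/o/u, +2 for every other letter.
For grace: g(cons)+2=i, r(cons)+2=t, a(vowel)+11=l, c(cons)+2=e, e(vowel)+11=p.

itlep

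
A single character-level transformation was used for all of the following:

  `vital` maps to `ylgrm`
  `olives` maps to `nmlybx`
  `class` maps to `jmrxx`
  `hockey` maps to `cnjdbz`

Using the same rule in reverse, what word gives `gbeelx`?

tennis

Each letter's alphabet position (a=0..z=25) is mapped through 9·x+17 mod 26 — an affine cipher.
Decoding gbeelx: g(6)→3·(6−17)≡19=t; b(1)→3·(1−17)≡4=e; e(4)→3·(4−17)≡13=n; e(4)→3·(4−17)≡13=n; l(11)→3·(11−17)≡8=i; x(23)→3·(23−17)≡18=s (all mod 26).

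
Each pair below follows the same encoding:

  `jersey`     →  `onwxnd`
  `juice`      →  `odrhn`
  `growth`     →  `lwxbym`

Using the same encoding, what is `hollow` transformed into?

mxqqxb

The shift depends on letter class: consonant j→o is +5, but vowel e→n is +9. Vowels shift forward by 9 and consonants shift forward by 5.
Applying it to hollow: h(cons)+5=m, o(vowel)+9=x, l(cons)+5=q, l(cons)+5=q, o(vowel)+9=x, w(cons)+5=b.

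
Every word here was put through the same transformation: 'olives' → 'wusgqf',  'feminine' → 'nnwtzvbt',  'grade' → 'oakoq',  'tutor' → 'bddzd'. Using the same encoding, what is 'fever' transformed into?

nnfpd

The shift increases by 1 at each position, starting from +8: 8, 9, 10, ….
Applying it to fever: f+8=n, e+9=n, v+10=f, e+11=p, r+12=d.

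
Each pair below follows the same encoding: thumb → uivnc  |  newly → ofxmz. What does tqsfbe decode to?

Compare letters: t→u is +1, h→i is +1, u→v is +1 — a constant shift. Every letter moves 1 place later in the alphabet, wrapping around z→a.
Decoding tqsfbe: t−1=s, q−1=p, s−1=r, f−1=e, b−1=a, e−1=d.

spread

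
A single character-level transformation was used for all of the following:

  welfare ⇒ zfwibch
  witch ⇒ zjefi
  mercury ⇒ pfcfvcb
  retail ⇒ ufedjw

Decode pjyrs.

It's a Vigenère-style cipher with numeric key [3,1,11]: position i shifts by key[i mod 3].
Decoding pjyrs: p−3=m, j−1=i, y−11=n, r−3=o, s−1=r.

minor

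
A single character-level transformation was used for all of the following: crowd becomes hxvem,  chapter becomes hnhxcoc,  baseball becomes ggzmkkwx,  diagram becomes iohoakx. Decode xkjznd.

secret

Letter i (0-indexed) is shifted by i+5, so successive shifts are 5, 6, 7, ….
Reversing it on xkjznd: x−5=s, k−6=e, j−7=c, z−8=r, n−9=e, d−10=t.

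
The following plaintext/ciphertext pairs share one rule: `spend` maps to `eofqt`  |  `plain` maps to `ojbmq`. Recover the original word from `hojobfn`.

meaning

The output letters match the input read backwards, each shifted +1: spend reversed is dneps. Read the word backwards and shift each letter +1.
Reversing it on hojobfn: shift back: h−1=g, o−1=n, j−1=i, o−1=n, b−1=a, f−1=e, n−1=m → gninaem; then reverse → meaning.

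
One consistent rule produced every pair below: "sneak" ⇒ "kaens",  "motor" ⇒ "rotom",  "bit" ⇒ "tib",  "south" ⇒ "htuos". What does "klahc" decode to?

The output letters match the input read backwards: sneak reversed is kaens. It's just the letters in reverse order.
Reversing it on klahc: then reverse → chalk.

chalk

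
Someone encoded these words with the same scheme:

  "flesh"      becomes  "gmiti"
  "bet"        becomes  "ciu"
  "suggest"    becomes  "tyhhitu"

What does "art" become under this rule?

Vowels shift forward by 4 and consonants shift forward by 1.
Applying it to art: a(vowel)+4=e, r(cons)+1=s, t(cons)+1=u.

esu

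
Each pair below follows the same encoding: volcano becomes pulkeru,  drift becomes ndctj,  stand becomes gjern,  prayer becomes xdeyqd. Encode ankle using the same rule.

erilq

Each letter's alphabet position (a=0..z=25) is mapped through 3·x+4 mod 26 — an affine cipher.
On ankle: a(0)→3·0+4≡4=e; n(13)→3·13+4≡17=r; k(10)→3·10+4≡8=i; l(11)→3·11+4≡11=l; e(4)→3·4+4≡16=q (all mod 26).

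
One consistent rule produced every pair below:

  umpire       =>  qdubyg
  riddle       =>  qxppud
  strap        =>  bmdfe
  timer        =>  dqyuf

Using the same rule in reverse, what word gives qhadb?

prove

The output letters match the input read backwards, each shifted +12: umpire reversed is eripmu. Read the word backwards and shift each letter +12.
Undoing it on qhadb: shift back: q−12=e, h−12=v, a−12=o, d−12=r, b−12=p → evorp; then reverse → prove.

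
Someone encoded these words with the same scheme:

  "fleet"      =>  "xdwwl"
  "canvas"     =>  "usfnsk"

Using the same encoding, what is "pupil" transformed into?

hmhad

It's a constant shift of +18 (ROT18).
Applying it to pupil: p+18=h, u+18=m, p+18=h, i+18=a, l+18=d.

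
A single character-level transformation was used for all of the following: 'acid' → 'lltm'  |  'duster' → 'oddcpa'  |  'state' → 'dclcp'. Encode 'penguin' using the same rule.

Shifts by position in acid: pos 0: a→l (+11), pos 1: c→l (+9), pos 2: i→t (+11), pos 3: d→m (+9) — repeating every 2. A repeating key of period 2 is used — shifts +11, +9 over and over.
On penguin: p+11=a, e+9=n, n+11=y, g+9=p, u+11=f, i+9=r, n+11=y.

anypfry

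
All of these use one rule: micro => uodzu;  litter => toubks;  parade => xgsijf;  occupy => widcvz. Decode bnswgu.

It's a Vigenère-style cipher with numeric key [8,6,1]: position i shifts by key[i mod 3].
Undoing it on bnswgu: b−8=t, n−6=h, s−1=r, w−8=o, g−6=a, u−1=t.

throat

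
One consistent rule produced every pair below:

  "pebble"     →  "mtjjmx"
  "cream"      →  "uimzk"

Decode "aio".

The output letters match the input read backwards, each shifted +8: pebble reversed is elbbep. Read the word backwards and shift each letter +8.
Undoing it on aio: shift back: a−8=s, i−8=a, o−8=g → sag; then reverse → gas.

gas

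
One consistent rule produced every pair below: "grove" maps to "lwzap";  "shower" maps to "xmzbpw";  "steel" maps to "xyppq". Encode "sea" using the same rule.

xpl

The shift depends on letter class: consonant g→l is +5, but vowel o→z is +11. The rule splits by letter class: vowels +11, consonants +5.
Applying it to sea: s(cons)+5=x, e(vowel)+11=p, a(vowel)+11=l.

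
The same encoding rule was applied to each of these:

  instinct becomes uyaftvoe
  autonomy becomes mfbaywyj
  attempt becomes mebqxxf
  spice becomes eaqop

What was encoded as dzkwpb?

Shifts by position in instinct: pos 0: i→u (+12), pos 1: n→y (+11), pos 2: s→a (+8), pos 3: t→f (+12), pos 4: i→t (+11), pos 5: n→v (+8) — repeating every 3. A repeating key of period 3 is used — shifts +12, +11, +8 over and over.
Decoding dzkwpb: d−12=r, z−11=o, k−8=c, w−12=k, p−11=e, b−8=t.

rocket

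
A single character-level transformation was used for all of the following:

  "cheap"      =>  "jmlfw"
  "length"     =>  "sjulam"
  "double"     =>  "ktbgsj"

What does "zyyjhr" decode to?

Shifts by position in cheap: pos 0: c→j (+7), pos 1: h→m (+5), pos 2: e→l (+7), pos 3: a→f (+5) — repeating every 2. A repeating key of period 2 is used — shifts +7, +5 over and over.
Reversing it on zyyjhr: z−7=s, y−5=t, y−7=r, j−5=e, h−7=a, r−5=m.

stream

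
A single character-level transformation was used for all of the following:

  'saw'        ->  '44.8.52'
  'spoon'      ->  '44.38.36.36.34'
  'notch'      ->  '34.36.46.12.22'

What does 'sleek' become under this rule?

s(#19)→44 and a(#1)→8: differences scale by 2, so n = 2·pos + 6. With a=1..z=26, the number is 2·pos + 6.
For sleek: s=19→44, l=12→30, e=5→16, e=5→16, k=11→28.

44.30.16.16.28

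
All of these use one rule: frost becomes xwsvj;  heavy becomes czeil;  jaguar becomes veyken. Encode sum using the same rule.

qyw

The output letters match the input read backwards, each shifted +4: frost reversed is tsorf. Read the word backwards and shift each letter +4.
For sum: reverse → mus; then shift: m+4=q, u+4=y, s+4=w.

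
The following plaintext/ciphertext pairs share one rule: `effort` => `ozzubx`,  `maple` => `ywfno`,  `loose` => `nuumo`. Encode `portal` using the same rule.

e(4)→o(14) and f(5)→z(25) fit y≡11x+22 (mod 26); the inverse of 11 mod 26 is 19. This is an affine cipher: with a=0,…,z=25, each position x becomes (11x+22) mod 26.
On portal: p(15)→11·15+22≡5=f; o(14)→11·14+22≡20=u; r(17)→11·17+22≡1=b; t(19)→11·19+22≡23=x; a(0)→11·0+22≡22=w; l(11)→11·11+22≡13=n (all mod 26).

fubxwn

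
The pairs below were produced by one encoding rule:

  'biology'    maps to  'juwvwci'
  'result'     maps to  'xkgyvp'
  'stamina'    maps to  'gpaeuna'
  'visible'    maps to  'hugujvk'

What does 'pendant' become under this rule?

fknbanp

b(1)→j(9) and i(8)→u(20) fit y≡9x+0 (mod 26); the inverse of 9 mod 26 is 3. This is an affine cipher: with a=0,…,z=25, each position x becomes (9x+0) mod 26.
Applying it to pendant: p(15)→9·15+0≡5=f; e(4)→9·4+0≡10=k; n(13)→9·13+0≡13=n; d(3)→9·3+0≡1=b; a(0)→9·0+0≡0=a; n(13)→9·13+0≡13=n; t(19)→9·19+0≡15=p (all mod 26).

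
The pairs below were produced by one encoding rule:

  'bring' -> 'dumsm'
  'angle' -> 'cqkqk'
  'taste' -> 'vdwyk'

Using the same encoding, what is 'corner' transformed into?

ervsky

In bring: b→d is +2, r→u is +3, i→m is +4, n→s is +5 — the shift increases by 1 each position. Letter i (0-indexed) is shifted by i+2, so successive shifts are 2, 3, 4, ….
For corner: c+2=e, o+3=r, r+4=v, n+5=s, e+6=k, r+7=y.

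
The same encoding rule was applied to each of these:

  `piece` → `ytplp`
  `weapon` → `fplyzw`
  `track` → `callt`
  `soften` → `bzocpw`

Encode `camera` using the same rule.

llvpal

The rule splits by letter class: vowels +11, consonants +9.
For camera: c(cons)+9=l, a(vowel)+11=l, m(cons)+9=v, e(vowel)+11=p, r(cons)+9=a, a(vowel)+11=l.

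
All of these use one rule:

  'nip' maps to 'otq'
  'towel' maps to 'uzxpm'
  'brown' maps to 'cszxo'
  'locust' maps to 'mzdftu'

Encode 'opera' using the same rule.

zqpsl

The shift depends on letter class: consonant n→o is +1, but vowel i→t is +11. Two shifts are in play — +11 for a/e/i/o/u, +1 for every other letter.
On opera: o(vowel)+11=z, p(cons)+1=q, e(vowel)+11=p, r(cons)+1=s, a(vowel)+11=l.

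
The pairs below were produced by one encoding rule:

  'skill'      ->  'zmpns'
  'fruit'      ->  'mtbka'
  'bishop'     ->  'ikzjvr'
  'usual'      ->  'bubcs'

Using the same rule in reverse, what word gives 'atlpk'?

The shifts repeat in a cycle of length 2: positions 0,1,… shift by +7, +2, then the pattern repeats.
Undoing it on atlpk: a−7=t, t−2=r, l−7=e, p−2=n, k−7=d.

trend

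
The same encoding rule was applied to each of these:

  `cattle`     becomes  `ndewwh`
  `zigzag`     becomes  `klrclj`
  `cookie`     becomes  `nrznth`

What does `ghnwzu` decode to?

Shifts by position in cattle: pos 0: c→n (+11), pos 1: a→d (+3), pos 2: t→e (+11), pos 3: t→w (+3) — repeating every 2. A repeating key of period 2 is used — shifts +11, +3 over and over.
Reversing it on ghnwzu: g−11=v, h−3=e, n−11=c, w−3=t, z−11=o, u−3=r.

vector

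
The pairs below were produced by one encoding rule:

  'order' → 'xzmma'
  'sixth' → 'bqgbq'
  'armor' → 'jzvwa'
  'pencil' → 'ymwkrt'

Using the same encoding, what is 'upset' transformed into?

dxbmc

The shifts repeat in a cycle of length 2: positions 0,1,… shift by +9, +8, then the pattern repeats.
On upset: u+9=d, p+8=x, s+9=b, e+8=m, t+9=c.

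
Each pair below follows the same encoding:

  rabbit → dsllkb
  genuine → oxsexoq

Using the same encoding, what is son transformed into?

xyc

The output letters match the input read backwards, each shifted +10: rabbit reversed is tibbar. Read the word backwards and shift each letter +10.
For son: reverse → nos; then shift: n+10=x, o+10=y, s+10=c.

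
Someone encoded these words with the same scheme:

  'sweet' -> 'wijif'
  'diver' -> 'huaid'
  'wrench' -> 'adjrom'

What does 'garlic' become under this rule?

A repeating key of period 3 is used — shifts +4, +12, +5 over and over.
On garlic: g+4=k, a+12=m, r+5=w, l+4=p, i+12=u, c+5=h.

kmwpuh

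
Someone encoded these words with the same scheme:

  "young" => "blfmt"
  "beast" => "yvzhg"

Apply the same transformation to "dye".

wbv

This is the alphabet-reversal cipher (Atbash): a becomes z, b becomes y, etc.
For dye: d↔w, y↔b, e↔v.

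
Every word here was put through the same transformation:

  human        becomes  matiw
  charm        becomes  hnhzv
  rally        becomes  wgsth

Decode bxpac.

In human: h→m is +5, u→a is +6, m→t is +7, a→i is +8 — the shift increases by 1 each position. The shift increases by 1 at each position, starting from +5: 5, 6, 7, ….
Undoing it on bxpac: b−5=w, x−6=r, p−7=i, a−8=s, c−9=t.

wrist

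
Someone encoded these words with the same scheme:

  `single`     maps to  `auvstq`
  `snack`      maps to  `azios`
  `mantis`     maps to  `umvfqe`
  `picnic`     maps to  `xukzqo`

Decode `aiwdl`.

Shifts by position in single: pos 0: s→a (+8), pos 1: i→u (+12), pos 2: n→v (+8), pos 3: g→s (+12) — repeating every 2. The shifts repeat in a cycle of length 2: positions 0,1,… shift by +8, +12, then the pattern repeats.
Reversing it on aiwdl: a−8=s, i−12=w, w−8=o, d−12=r, l−8=d.

sword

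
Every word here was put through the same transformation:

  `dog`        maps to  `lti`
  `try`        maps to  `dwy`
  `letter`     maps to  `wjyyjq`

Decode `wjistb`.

The output letters match the input read backwards, each shifted +5: dog reversed is god. The word is reversed, then every letter is shifted forward by 5.
Decoding wjistb: shift back: w−5=r, j−5=e, i−5=d, s−5=n, t−5=o, b−5=w → rednow; then reverse → wonder.

wonder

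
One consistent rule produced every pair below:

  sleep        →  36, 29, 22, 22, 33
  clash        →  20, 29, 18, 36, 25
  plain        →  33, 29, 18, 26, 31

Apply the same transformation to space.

Each letter is replaced by its alphabet position (a=1..z=26) + 17.
For space: s=19→36, p=16→33, a=1→18, c=3→20, e=5→22.

36, 33, 18, 20, 22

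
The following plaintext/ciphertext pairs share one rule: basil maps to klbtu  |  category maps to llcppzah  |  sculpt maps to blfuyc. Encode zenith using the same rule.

ipwtcq

The shift depends on letter class: consonant b→k is +9, but vowel a→l is +11. The rule splits by letter class: vowels +11, consonants +9.
Applying it to zenith: z(cons)+9=i, e(vowel)+11=p, n(cons)+9=w, i(vowel)+11=t, t(cons)+9=c, h(cons)+9=q.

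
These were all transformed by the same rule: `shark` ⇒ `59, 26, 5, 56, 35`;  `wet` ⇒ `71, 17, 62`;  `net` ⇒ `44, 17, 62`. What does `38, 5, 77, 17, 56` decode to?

s(#19)→59 and h(#8)→26: differences scale by 3, so n = 3·pos + 2. The formula is n = 3×(alphabet index, a=1) + 2.
Undoing it on 38, 5, 77, 17, 56: 38→(38−2)÷3=12=l, 5→(5−2)÷3=1=a, 77→(77−2)÷3=25=y, 17→(17−2)÷3=5=e, 56→(56−2)÷3=18=r.

layer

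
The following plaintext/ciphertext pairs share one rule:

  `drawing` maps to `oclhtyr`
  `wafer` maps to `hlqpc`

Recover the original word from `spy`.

hen

Compare letters: d→o is +11, r→c is +11, a→l is +11 — a constant shift. It's a constant shift of +11 (ROT11).
Undoing it on spy: s−11=h, p−11=e, y−11=n.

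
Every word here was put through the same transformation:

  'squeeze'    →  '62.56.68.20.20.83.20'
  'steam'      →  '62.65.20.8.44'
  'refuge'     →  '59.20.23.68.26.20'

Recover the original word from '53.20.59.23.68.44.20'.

perfume

s(#19)→62 and q(#17)→56: differences scale by 3, so n = 3·pos + 5. Each letter becomes 3×(its alphabet position, a=1..z=26) + 5.
Decoding 53.20.59.23.68.44.20: 53→(53−5)÷3=16=p, 20→(20−5)÷3=5=e, 59→(59−5)÷3=18=r, 23→(23−5)÷3=6=f, 68→(68−5)÷3=21=u, 44→(44−5)÷3=13=m, 20→(20−5)÷3=5=e.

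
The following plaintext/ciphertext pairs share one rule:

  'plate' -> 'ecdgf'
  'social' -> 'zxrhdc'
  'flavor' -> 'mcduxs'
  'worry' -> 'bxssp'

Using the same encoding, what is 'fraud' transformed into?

p(15)→e(4) and l(11)→c(2) fit y≡7x+3 (mod 26); the inverse of 7 mod 26 is 15. Treating letters as 0–25, the rule is x ↦ 7x + 3 (mod 26).
For fraud: f(5)→7·5+3≡12=m; r(17)→7·17+3≡18=s; a(0)→7·0+3≡3=d; u(20)→7·20+3≡13=n; d(3)→7·3+3≡24=y (all mod 26).

msdny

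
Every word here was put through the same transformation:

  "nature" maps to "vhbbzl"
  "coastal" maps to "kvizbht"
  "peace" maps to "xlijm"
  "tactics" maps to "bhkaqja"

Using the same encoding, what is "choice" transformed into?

Shifts by position in nature: pos 0: n→v (+8), pos 1: a→h (+7), pos 2: t→b (+8), pos 3: u→b (+7) — repeating every 2. The shifts repeat in a cycle of length 2: positions 0,1,… shift by +8, +7, then the pattern repeats.
Applying it to choice: c+8=k, h+7=o, o+8=w, i+7=p, c+8=k, e+7=l.

kowpkl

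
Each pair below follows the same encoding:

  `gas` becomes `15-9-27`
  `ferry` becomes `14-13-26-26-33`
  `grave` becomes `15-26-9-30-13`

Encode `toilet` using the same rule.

28-23-17-20-13-28

g is letter #7 and maps to 15: an offset of 8. The number is (letter's place in the alphabet, a=1) + 8.
For toilet: t=20→28, o=15→23, i=9→17, l=12→20, e=5→13, t=20→28.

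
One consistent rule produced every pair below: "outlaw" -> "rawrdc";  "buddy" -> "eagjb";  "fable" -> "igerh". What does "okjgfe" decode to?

Shifts by position in outlaw: pos 0: o→r (+3), pos 1: u→a (+6), pos 2: t→w (+3), pos 3: l→r (+6) — repeating every 2. It's a Vigenère-style cipher with numeric key [3,6]: position i shifts by key[i mod 2].
Decoding okjgfe: o−3=l, k−6=e, j−3=g, g−6=a, f−3=c, e−6=y.

legacy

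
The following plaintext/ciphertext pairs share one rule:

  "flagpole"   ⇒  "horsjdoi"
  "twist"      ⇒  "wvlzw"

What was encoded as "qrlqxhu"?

reunion

The output letters match the input read backwards, each shifted +3: flagpole reversed is elopgalf. The word is reversed, then every letter is shifted forward by 3.
Decoding qrlqxhu: shift back: q−3=n, r−3=o, l−3=i, q−3=n, x−3=u, h−3=e, u−3=r → noinuer; then reverse → reunion.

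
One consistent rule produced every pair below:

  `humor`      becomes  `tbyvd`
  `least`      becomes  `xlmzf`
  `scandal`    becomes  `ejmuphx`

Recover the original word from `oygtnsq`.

crumble

Shifts by position in humor: pos 0: h→t (+12), pos 1: u→b (+7), pos 2: m→y (+12), pos 3: o→v (+7) — repeating every 2. The shifts repeat in a cycle of length 2: positions 0,1,… shift by +12, +7, then the pattern repeats.
Undoing it on oygtnsq: o−12=c, y−7=r, g−12=u, t−7=m, n−12=b, s−7=l, q−12=e.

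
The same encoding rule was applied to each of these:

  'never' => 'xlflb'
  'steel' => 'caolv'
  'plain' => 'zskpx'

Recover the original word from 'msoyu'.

The shifts repeat in a cycle of length 2: positions 0,1,… shift by +10, +7, then the pattern repeats.
Decoding msoyu: m−10=c, s−7=l, o−10=e, y−7=r, u−10=k.

clerk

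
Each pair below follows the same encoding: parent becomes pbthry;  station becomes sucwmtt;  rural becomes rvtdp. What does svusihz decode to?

suspect

Each letter shifts forward by its position index (0, 1, 2, …) — the shift grows by one for each successive letter.
Undoing it on svusihz: s−0=s, v−1=u, u−2=s, s−3=p, i−4=e, h−5=c, z−6=t.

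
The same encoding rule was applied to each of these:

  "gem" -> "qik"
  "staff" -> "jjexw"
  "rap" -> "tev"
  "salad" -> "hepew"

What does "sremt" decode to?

piano

The output letters match the input read backwards, each shifted +4: gem reversed is meg. Two steps: reverse the string, then apply a Caesar shift of +4.
Undoing it on sremt: shift back: s−4=o, r−4=n, e−4=a, m−4=i, t−4=p → onaip; then reverse → piano.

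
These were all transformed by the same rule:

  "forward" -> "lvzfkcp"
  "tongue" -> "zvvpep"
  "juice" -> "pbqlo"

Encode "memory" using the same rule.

In forward: f→l is +6, o→v is +7, r→z is +8, w→f is +9 — the shift increases by 1 each position. Each letter shifts forward by (position + 6), i.e. 6, 7, 8, … — the shift grows by one for each successive letter.
Applying it to memory: m+6=s, e+7=l, m+8=u, o+9=x, r+10=b, y+11=j.

sluxbj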